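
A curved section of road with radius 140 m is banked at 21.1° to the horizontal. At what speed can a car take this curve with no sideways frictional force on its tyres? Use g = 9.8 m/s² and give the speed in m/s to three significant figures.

On a frictionless banked curve, N sinθ = mv²/r and N cosθ = mg, so tanθ = v²/(rg).
v = √(r g tanθ) = √(140 × 9.8 × tan 21.1°) = √(140 × 9.8 × 0.3859) = √529.4 = 23.01 m/s.

23.0 m/s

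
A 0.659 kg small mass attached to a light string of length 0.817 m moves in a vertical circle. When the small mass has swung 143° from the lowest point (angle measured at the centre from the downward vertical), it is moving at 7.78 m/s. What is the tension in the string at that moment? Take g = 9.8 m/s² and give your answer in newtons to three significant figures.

43.7 N

Take the radial direction toward the centre of the circle as positive. The component of the weight along the string toward the centre is −mg cos φ (φ measured from the bottom), so Newton's second law along the string gives T − mg cos φ = m v²/r.
cos 143° = -0.7986, so T = m(v²/r + g cos φ) = 0.659 × ((7.78)²/0.817 + 9.8 × -0.7986) = 0.659 × (74.09 + (-7.827)) = 0.659 × 66.26 = 43.67 N.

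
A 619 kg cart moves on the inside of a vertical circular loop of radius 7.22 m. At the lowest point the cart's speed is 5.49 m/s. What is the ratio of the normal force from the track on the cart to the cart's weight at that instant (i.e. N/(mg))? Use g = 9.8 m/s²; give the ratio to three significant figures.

1.43

At the bottom, N − mg = mv²/r, so N = m(v²/r + g) and N/(mg) = v²/(rg) + 1 = (5.49)²/(7.22 × 9.8) + 1 = 0.4260 + 1 = 1.426.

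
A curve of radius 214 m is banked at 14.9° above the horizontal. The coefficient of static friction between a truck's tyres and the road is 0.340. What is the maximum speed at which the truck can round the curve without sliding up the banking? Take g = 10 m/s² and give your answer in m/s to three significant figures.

37.8 m/s

At the maximum speed, friction acts down the slope at its limiting value f = μN. Radially (horizontal, toward centre): N sinθ + μN cosθ = mv²/r. Vertically: N cosθ − μN sinθ = mg.
Dividing: v² = r g (sinθ + μcosθ)/(cosθ − μsinθ).
sinθ + μcosθ = 0.2571 + 0.340×0.9664 = 0.5857; cosθ − μsinθ = 0.9664 − 0.340×0.2571 = 0.8790.
v² = 214 × 10.0 × 0.5857/0.8790 = 1426 m²/s², so v = 37.76 m/s.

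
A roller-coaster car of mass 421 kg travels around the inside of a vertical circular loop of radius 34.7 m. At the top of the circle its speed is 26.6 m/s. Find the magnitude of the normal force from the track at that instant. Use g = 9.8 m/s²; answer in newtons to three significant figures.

At the top, both N and the weight mg point inward (toward the centre), so N + mg = mv²/r.
N = m(v²/r − g) = 421 × ((26.6)²/34.7 − 9.8) = 421 × (20.39 − 9.8) = 421 × 10.59 = 4459 N.

4460 N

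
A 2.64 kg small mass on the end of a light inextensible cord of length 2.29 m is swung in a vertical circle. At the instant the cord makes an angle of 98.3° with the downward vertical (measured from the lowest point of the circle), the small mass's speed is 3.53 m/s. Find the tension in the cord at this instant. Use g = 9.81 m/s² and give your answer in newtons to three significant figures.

10.6 N

Take the radial direction toward the centre of the circle as positive. The component of the weight along the string toward the centre is −mg cos φ (φ measured from the bottom), so Newton's second law along the string gives T − mg cos φ = m v²/r.
cos 98.3° = -0.1444, so T = m(v²/r + g cos φ) = 2.64 × ((3.53)²/2.29 + 9.81 × -0.1444) = 2.64 × (5.441 + (-1.416)) = 2.64 × 4.025 = 10.63 N.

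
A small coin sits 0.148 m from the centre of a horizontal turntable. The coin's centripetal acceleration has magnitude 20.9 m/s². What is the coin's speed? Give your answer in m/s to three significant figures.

1.76 m/s

a_c = v²/r ⇒ v = √(a_c · r) = √(20.9 × 0.148) = √3.093 = 1.759 m/s.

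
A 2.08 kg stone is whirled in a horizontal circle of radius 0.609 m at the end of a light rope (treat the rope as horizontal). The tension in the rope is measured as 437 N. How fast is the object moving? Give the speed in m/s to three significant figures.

11.3 m/s

T = m v²/r ⇒ v = √(T r / m) = √(437 × 0.609 / 2.08) = √127.9 = 11.31 m/s.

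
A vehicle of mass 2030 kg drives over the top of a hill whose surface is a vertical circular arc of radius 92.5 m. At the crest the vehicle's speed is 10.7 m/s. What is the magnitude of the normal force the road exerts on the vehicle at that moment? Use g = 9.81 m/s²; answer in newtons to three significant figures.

17400 N

At the crest the centripetal acceleration points downward (toward the centre of the arc), so mg − N = mv²/r.
N = m(g − v²/r) = 2030 × (9.81 − (10.7)²/92.5) = 2030 × (9.81 − 1.238) = 2030 × 8.572 = 17400 N.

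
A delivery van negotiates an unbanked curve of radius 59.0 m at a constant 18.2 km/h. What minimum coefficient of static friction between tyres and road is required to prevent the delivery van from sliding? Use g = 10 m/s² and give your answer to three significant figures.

v = 18.2/3.6 = 5.056 m/s.
Friction provides the centripetal force: μ_s m g = m v²/r, so μ_s = v²/(g r) = (5.056)²/(10.0 × 59.0) = 25.56/590.0 = 0.04332.

0.0433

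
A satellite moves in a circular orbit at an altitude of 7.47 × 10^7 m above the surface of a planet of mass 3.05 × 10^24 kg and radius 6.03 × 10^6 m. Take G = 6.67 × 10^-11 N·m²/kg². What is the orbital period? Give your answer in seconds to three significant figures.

r = R + h = 6.03 × 10^6 + 7.47 × 10^7 = 8.073 × 10^7 m. Gravity provides the centripetal force: G M m / r² = m v² / r ⇒ v = √(GM/r) = 1587 m/s.
T = 2πr/v = 2π × 8.073 × 10^7 / 1587 = 319500 s.

320000 s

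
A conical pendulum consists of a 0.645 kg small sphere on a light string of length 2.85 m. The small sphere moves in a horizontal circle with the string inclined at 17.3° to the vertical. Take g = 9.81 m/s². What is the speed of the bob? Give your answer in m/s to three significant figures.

1.61 m/s

The radius of the circle is r = L sinθ = 2.85 × sin 17.3° = 0.8475 m.
Horizontally T sinθ = mv²/r and vertically T cosθ = mg, so tanθ = v²/(rg).
v = √(r g tanθ) = √(0.8475 × 9.81 × 0.3115) = √2.590 = 1.609 m/s.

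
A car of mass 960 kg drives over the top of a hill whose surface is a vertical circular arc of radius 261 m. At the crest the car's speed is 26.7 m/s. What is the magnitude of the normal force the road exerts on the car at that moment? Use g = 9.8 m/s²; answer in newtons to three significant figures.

At the crest the centripetal acceleration points downward (toward the centre of the arc), so mg − N = mv²/r.
N = m(g − v²/r) = 960 × (9.8 − (26.7)²/261) = 960 × (9.8 − 2.731) = 960 × 7.069 = 6786 N.

6790 N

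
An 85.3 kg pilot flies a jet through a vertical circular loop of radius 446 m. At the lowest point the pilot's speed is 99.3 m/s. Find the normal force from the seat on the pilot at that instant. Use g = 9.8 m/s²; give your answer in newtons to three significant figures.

2720 N

At the lowest point, N points up (toward the centre) and the weight mg points down (away from the centre), so the net inward force is N − mg = mv²/r.
N = m(v²/r + g) = 85.3 × ((99.3)²/446 + 9.8) = 85.3 × (22.11 + 9.8) = 85.3 × 31.91 = 2722 N.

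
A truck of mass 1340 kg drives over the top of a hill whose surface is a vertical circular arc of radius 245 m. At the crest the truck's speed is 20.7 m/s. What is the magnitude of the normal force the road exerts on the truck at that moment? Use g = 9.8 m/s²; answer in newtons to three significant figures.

10800 N

At the crest the centripetal acceleration points downward (toward the centre of the arc), so mg − N = mv²/r.
N = m(g − v²/r) = 1340 × (9.8 − (20.7)²/245) = 1340 × (9.8 − 1.749) = 1340 × 8.051 = 10790 N.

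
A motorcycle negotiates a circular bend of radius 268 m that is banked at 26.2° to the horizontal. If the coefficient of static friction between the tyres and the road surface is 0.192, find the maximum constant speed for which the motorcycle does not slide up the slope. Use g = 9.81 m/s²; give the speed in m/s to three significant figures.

At the maximum speed, friction acts down the slope at its limiting value f = μN. Radially (horizontal, toward centre): N sinθ + μN cosθ = mv²/r. Vertically: N cosθ − μN sinθ = mg.
Dividing: v² = r g (sinθ + μcosθ)/(cosθ − μsinθ).
sinθ + μcosθ = 0.4415 + 0.192×0.8973 = 0.6138; cosθ − μsinθ = 0.8973 − 0.192×0.4415 = 0.8125.
v² = 268 × 9.81 × 0.6138/0.8125 = 1986 m²/s², so v = 44.57 m/s.

44.6 m/s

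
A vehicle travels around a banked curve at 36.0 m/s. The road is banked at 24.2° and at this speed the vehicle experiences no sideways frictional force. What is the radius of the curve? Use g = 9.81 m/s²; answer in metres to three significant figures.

294 m

Frictionless banking: tanθ = v²/(rg), so r = v²/(g tanθ).
r = (36.0)²/(9.81 × tan 24.2°) = 1296/(9.81 × 0.4494) = 1296/4.409 = 294.0 m.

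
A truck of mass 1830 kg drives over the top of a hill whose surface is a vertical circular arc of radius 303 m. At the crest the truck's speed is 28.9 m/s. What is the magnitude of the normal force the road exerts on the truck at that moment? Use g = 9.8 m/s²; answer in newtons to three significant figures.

At the crest the centripetal acceleration points downward (toward the centre of the arc), so mg − N = mv²/r.
N = m(g − v²/r) = 1830 × (9.8 − (28.9)²/303) = 1830 × (9.8 − 2.756) = 1830 × 7.044 = 12890 N.

12900 N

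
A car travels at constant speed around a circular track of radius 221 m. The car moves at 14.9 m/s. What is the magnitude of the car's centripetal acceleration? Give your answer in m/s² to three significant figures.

a_c = v²/r = (14.90)²/221 = 222.0/221 = 1.005 m/s².

1.00 m/s²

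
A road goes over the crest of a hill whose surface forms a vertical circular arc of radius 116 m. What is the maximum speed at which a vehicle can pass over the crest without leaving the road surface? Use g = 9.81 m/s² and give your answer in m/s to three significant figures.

At the crest the centre of the circle is below the vehicle, so the net downward (centripetal) force is mg − N = mv²/r.
The vehicle leaves the road when N → 0, giving v_max = √(g r) = √(9.81 × 116) = 33.73 m/s.

33.7 m/s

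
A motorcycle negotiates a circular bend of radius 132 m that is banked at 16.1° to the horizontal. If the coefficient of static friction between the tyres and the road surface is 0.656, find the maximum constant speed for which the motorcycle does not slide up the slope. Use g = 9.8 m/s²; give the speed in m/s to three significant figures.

At the maximum speed, friction acts down the slope at its limiting value f = μN. Radially (horizontal, toward centre): N sinθ + μN cosθ = mv²/r. Vertically: N cosθ − μN sinθ = mg.
Dividing: v² = r g (sinθ + μcosθ)/(cosθ − μsinθ).
sinθ + μcosθ = 0.2773 + 0.656×0.9608 = 0.9076; cosθ − μsinθ = 0.9608 − 0.656×0.2773 = 0.7789.
v² = 132 × 9.8 × 0.9076/0.7789 = 1507 m²/s², so v = 38.83 m/s.

38.8 m/s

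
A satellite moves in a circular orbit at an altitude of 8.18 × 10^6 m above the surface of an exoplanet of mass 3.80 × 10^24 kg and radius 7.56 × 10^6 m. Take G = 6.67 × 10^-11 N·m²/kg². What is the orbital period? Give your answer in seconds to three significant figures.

r = R + h = 7.56 × 10^6 + 8.18 × 10^6 = 1.574 × 10^7 m. Gravity provides the centripetal force: G M m / r² = m v² / r ⇒ v = √(GM/r) = 4013 m/s.
T = 2πr/v = 2π × 1.574 × 10^7 / 4013 = 24650 s.

24600 s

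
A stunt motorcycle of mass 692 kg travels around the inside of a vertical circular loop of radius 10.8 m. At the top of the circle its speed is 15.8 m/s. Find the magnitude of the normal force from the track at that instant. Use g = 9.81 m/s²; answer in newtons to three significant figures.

9210 N

At the top, both N and the weight mg point inward (toward the centre), so N + mg = mv²/r.
N = m(v²/r − g) = 692 × ((15.8)²/10.8 − 9.81) = 692 × (23.11 − 9.81) = 692 × 13.30 = 9207 N.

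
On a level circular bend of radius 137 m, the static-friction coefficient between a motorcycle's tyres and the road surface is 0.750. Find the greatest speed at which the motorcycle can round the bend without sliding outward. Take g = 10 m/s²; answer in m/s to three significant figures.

On a flat curve, static friction is the only horizontal force, so it must supply the full centripetal force: μ_s m g = m v²/r.
Mass cancels: v_max = √(μ_s g r) = √(0.750 × 10.0 × 137) = √1028 = 32.05 m/s.

32.1 m/s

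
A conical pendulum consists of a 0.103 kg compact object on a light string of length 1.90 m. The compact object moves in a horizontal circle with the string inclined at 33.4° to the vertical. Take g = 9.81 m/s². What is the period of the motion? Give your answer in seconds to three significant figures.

r = L sinθ = 1.046 m. From T sinθ = mω²r and T cosθ = mg: tanθ = ω²r/g, so ω² = g tanθ / r = g/(L cosθ).
ω = √(g/(L cosθ)) = √(9.81/(1.90 × 0.8348)) = √6.185 = 2.487 rad/s.
Period = 2π/ω = 2.527 s.

2.53 s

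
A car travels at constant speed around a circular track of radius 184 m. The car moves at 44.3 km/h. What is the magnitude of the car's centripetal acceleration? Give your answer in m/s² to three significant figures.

0.823 m/s²

v = 44.3 km/h = 44.3/3.6 = 12.31 m/s.
a_c = v²/r = (12.31)²/184 = 151.4/184 = 0.8230 m/s².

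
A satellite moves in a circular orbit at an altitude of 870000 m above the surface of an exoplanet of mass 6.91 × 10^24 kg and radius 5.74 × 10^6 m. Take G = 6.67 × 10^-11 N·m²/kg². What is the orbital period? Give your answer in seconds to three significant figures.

4970 s

r = R + h = 5.74 × 10^6 + 870000 = 6.610 × 10^6 m. Gravity provides the centripetal force: G M m / r² = m v² / r ⇒ v = √(GM/r) = 8350 m/s.
T = 2πr/v = 2π × 6.610 × 10^6 / 8350 = 4974 s.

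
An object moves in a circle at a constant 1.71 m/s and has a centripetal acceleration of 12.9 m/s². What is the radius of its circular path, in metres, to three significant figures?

a_c = v²/r ⇒ r = v²/a_c = (1.71)²/12.9 = 2.924/12.9 = 0.2267 m.

0.227 m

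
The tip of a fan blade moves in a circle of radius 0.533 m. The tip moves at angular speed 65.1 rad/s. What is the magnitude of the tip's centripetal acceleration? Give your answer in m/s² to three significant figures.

v = ωr = 65.1 × 0.533 = 34.70 m/s.
a_c = v²/r = (34.70)²/0.533 = 1204/0.533 = 2259 m/s².

2260 m/s²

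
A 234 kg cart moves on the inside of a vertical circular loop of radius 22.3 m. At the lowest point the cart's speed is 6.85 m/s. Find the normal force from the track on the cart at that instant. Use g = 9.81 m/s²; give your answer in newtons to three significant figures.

2790 N

At the lowest point, N points up (toward the centre) and the weight mg points down (away from the centre), so the net inward force is N − mg = mv²/r.
N = m(v²/r + g) = 234 × ((6.85)²/22.3 + 9.81) = 234 × (2.104 + 9.81) = 234 × 11.91 = 2788 N.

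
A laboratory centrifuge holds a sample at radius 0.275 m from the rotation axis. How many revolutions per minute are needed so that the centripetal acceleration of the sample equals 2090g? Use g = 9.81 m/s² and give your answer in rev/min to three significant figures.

Require ω²r = 2090g, so ω = √(2090 × 9.81/0.275) = 273.0 rad/s.
In rev/min: ω × 60/(2π) = 273.0 × 60/(2π) = 2607 rev/min.

2610 rev/min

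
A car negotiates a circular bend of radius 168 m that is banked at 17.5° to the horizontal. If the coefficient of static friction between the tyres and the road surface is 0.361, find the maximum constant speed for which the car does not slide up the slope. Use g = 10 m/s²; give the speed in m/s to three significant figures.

At the maximum speed, friction acts down the slope at its limiting value f = μN. Radially (horizontal, toward centre): N sinθ + μN cosθ = mv²/r. Vertically: N cosθ − μN sinθ = mg.
Dividing: v² = r g (sinθ + μcosθ)/(cosθ − μsinθ).
sinθ + μcosθ = 0.3007 + 0.361×0.9537 = 0.6450; cosθ − μsinθ = 0.9537 − 0.361×0.3007 = 0.8452.
v² = 168 × 10.0 × 0.6450/0.8452 = 1282 m²/s², so v = 35.81 m/s.

35.8 m/s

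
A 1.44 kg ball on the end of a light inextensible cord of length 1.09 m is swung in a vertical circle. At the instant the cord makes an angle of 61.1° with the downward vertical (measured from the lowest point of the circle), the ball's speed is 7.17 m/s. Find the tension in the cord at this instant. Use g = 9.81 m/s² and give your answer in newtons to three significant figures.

74.7 N

Take the radial direction toward the centre of the circle as positive. The component of the weight along the string toward the centre is −mg cos φ (φ measured from the bottom), so Newton's second law along the string gives T − mg cos φ = m v²/r.
cos 61.1° = 0.4833, so T = m(v²/r + g cos φ) = 1.44 × ((7.17)²/1.09 + 9.81 × 0.4833) = 1.44 × (47.16 + (4.741)) = 1.44 × 51.91 = 74.74 N.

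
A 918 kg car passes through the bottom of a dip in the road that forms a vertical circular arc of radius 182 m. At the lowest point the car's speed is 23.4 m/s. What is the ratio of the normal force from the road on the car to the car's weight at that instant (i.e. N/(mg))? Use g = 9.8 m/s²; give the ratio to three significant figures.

At the bottom, N − mg = mv²/r, so N = m(v²/r + g) and N/(mg) = v²/(rg) + 1 = (23.4)²/(182 × 9.8) + 1 = 0.3070 + 1 = 1.307.

1.31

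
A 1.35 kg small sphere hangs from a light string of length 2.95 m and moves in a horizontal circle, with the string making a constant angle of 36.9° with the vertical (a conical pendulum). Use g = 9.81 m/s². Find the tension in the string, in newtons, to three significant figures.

16.6 N

Vertically the bob has no acceleration, so T cosθ = mg.
T = mg/cosθ = 1.35 × 9.81 / cos 36.9° = 13.24/0.7997 = 16.56 N.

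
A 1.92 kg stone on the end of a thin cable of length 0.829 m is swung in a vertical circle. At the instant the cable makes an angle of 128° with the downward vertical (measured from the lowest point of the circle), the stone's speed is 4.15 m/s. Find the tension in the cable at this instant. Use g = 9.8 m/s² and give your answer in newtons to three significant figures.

Take the radial direction toward the centre of the circle as positive. The component of the weight along the string toward the centre is −mg cos φ (φ measured from the bottom), so Newton's second law along the string gives T − mg cos φ = m v²/r.
cos 128° = -0.6157, so T = m(v²/r + g cos φ) = 1.92 × ((4.15)²/0.829 + 9.8 × -0.6157) = 1.92 × (20.78 + (-6.033)) = 1.92 × 14.74 = 28.30 N.

28.3 N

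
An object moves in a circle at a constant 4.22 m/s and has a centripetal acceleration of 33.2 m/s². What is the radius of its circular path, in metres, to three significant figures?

a_c = v²/r ⇒ r = v²/a_c = (4.22)²/33.2 = 17.81/33.2 = 0.5364 m.

0.536 m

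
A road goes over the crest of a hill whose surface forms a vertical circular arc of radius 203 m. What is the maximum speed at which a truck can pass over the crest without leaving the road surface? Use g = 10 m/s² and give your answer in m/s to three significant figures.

At the crest the centre of the circle is below the truck, so the net downward (centripetal) force is mg − N = mv²/r.
The truck leaves the road when N → 0, giving v_max = √(g r) = √(10.0 × 203) = 45.06 m/s.

45.1 m/s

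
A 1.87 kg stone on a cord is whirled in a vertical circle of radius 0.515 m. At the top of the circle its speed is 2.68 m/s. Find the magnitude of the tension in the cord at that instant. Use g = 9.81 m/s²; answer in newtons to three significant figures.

7.74 N

At the top, both T and the weight mg point inward (toward the centre), so T + mg = mv²/r.
T = m(v²/r − g) = 1.87 × ((2.68)²/0.515 − 9.81) = 1.87 × (13.95 − 9.81) = 1.87 × 4.136 = 7.735 N.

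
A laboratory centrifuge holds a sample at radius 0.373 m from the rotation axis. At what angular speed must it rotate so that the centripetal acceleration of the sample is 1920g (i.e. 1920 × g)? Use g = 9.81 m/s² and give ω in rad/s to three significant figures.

225 rad/s

Centripetal acceleration a_c = ω²r. Setting ω²r = 1920g:
ω = √(1920g / r) = √(1920 × 9.81 / 0.373) = √50500 = 224.7 rad/s.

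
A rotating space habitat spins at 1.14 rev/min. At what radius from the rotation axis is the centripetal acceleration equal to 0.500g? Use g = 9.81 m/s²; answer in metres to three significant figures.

ω = 1.14 rev/min × 2π/60 = 0.1194 rad/s.
a_c = ω²r = 0.500g ⇒ r = 0.500 × 9.81 / (0.1194)² = 4.905/0.01425 = 344.2 m.

344 m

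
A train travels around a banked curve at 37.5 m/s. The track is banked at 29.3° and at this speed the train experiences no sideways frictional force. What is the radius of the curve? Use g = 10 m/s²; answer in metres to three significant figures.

Frictionless banking: tanθ = v²/(rg), so r = v²/(g tanθ).
r = (37.5)²/(10.0 × tan 29.3°) = 1406/(10.0 × 0.5612) = 1406/5.612 = 250.6 m.

251 m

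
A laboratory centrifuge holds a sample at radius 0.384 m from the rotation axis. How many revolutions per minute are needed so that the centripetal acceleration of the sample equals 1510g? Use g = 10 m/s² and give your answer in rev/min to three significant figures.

Require ω²r = 1510g, so ω = √(1510 × 10.0/0.384) = 198.3 rad/s.
In rev/min: ω × 60/(2π) = 198.3 × 60/(2π) = 1894 rev/min.

1890 rev/min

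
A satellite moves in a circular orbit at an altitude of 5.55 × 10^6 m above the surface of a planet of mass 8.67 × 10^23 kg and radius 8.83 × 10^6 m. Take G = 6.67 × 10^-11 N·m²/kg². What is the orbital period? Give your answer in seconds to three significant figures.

45100 s

r = R + h = 8.83 × 10^6 + 5.55 × 10^6 = 1.438 × 10^7 m. Gravity provides the centripetal force: G M m / r² = m v² / r ⇒ v = √(GM/r) = 2005 m/s.
T = 2πr/v = 2π × 1.438 × 10^7 / 2005 = 45060 s.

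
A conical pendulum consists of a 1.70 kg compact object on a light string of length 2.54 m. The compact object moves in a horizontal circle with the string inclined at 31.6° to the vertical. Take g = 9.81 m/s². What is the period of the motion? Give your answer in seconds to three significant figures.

r = L sinθ = 1.331 m. From T sinθ = mω²r and T cosθ = mg: tanθ = ω²r/g, so ω² = g tanθ / r = g/(L cosθ).
ω = √(g/(L cosθ)) = √(9.81/(2.54 × 0.8517)) = √4.535 = 2.129 rad/s.
Period = 2π/ω = 2.951 s.

2.95 s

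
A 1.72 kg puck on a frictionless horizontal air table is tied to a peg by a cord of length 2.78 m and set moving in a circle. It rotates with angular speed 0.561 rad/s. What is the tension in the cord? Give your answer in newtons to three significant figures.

v = ωr = 0.561 × 2.78 = 1.560 m/s.
The tension is the only horizontal force, so it supplies the full centripetal force: T = m v²/r = 1.72 × (1.560)²/2.78 = 1.72 × 2.432/2.78 = 1.505 N.

1.50 N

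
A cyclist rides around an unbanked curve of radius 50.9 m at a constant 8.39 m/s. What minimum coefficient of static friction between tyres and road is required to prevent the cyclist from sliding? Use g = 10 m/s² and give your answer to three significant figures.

Friction provides the centripetal force: μ_s m g = m v²/r, so μ_s = v²/(g r) = (8.390)²/(10.0 × 50.9) = 70.39/509.0 = 0.1383.

0.138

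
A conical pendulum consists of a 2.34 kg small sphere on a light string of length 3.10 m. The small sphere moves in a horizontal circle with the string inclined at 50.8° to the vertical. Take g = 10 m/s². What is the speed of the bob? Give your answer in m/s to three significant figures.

5.43 m/s

The radius of the circle is r = L sinθ = 3.10 × sin 50.8° = 2.402 m.
Horizontally T sinθ = mv²/r and vertically T cosθ = mg, so tanθ = v²/(rg).
v = √(r g tanθ) = √(2.402 × 10.0 × 1.226) = √29.46 = 5.427 m/s.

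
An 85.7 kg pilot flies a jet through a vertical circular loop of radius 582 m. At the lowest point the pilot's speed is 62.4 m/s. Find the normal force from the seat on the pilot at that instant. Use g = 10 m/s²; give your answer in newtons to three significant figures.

At the lowest point, N points up (toward the centre) and the weight mg points down (away from the centre), so the net inward force is N − mg = mv²/r.
N = m(v²/r + g) = 85.7 × ((62.4)²/582 + 10.0) = 85.7 × (6.690 + 10.0) = 85.7 × 16.69 = 1430 N.

1430 N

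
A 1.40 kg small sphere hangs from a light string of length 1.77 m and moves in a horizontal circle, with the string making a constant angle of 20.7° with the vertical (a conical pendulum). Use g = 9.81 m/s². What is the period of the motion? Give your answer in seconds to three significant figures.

r = L sinθ = 0.6257 m. From T sinθ = mω²r and T cosθ = mg: tanθ = ω²r/g, so ω² = g tanθ / r = g/(L cosθ).
ω = √(g/(L cosθ)) = √(9.81/(1.77 × 0.9354)) = √5.925 = 2.434 rad/s.
Period = 2π/ω = 2.581 s.

2.58 s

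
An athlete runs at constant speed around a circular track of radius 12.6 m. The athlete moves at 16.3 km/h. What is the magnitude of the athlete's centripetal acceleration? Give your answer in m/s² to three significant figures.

1.63 m/s²

v = 16.3 km/h = 16.3/3.6 = 4.528 m/s.
a_c = v²/r = (4.528)²/12.6 = 20.50/12.6 = 1.627 m/s².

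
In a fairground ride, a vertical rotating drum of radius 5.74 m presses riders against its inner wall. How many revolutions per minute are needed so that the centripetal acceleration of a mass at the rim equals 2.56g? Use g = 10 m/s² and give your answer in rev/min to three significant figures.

20.2 rev/min

Require ω²r = 2.56g, so ω = √(2.56 × 10.0/5.74) = 2.112 rad/s.
In rev/min: ω × 60/(2π) = 2.112 × 60/(2π) = 20.17 rev/min.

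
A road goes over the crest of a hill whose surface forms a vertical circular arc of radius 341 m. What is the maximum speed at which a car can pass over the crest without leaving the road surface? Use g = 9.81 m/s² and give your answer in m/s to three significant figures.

57.8 m/s

At the crest the centre of the circle is below the car, so the net downward (centripetal) force is mg − N = mv²/r.
The car leaves the road when N → 0, giving v_max = √(g r) = √(9.81 × 341) = 57.84 m/s.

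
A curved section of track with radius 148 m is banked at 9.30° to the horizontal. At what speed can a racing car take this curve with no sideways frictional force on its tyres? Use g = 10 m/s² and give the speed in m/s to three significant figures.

On a frictionless banked curve, N sinθ = mv²/r and N cosθ = mg, so tanθ = v²/(rg).
v = √(r g tanθ) = √(148 × 10.0 × tan 9.30°) = √(148 × 10.0 × 0.1638) = √242.4 = 15.57 m/s.

15.6 m/s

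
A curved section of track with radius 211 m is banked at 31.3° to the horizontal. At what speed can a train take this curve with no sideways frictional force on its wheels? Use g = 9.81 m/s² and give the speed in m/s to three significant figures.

On a frictionless banked curve, N sinθ = mv²/r and N cosθ = mg, so tanθ = v²/(rg).
v = √(r g tanθ) = √(211 × 9.81 × tan 31.3°) = √(211 × 9.81 × 0.6080) = √1259 = 35.48 m/s.

35.5 m/s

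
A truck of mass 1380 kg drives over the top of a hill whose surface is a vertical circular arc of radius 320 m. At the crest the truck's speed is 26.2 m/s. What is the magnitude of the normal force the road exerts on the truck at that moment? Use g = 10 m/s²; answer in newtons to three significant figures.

At the crest the centripetal acceleration points downward (toward the centre of the arc), so mg − N = mv²/r.
N = m(g − v²/r) = 1380 × (10.0 − (26.2)²/320) = 1380 × (10.0 − 2.145) = 1380 × 7.855 = 10840 N.

10800 N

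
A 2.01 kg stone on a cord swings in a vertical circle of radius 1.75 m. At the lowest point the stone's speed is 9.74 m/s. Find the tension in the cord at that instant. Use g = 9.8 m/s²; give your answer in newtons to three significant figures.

129 N

At the lowest point, T points up (toward the centre) and the weight mg points down (away from the centre), so the net inward force is T − mg = mv²/r.
T = m(v²/r + g) = 2.01 × ((9.74)²/1.75 + 9.8) = 2.01 × (54.21 + 9.8) = 2.01 × 64.01 = 128.7 N.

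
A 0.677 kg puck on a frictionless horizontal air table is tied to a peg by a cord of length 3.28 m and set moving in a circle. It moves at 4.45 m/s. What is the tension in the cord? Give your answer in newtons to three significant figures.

4.09 N

The tension is the only horizontal force, so it supplies the full centripetal force: T = m v²/r = 0.677 × (4.450)²/3.28 = 0.677 × 19.80/3.28 = 4.087 N.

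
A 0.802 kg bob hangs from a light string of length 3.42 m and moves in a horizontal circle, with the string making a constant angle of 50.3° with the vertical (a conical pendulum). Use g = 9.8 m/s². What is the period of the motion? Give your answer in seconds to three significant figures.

r = L sinθ = 2.631 m. From T sinθ = mω²r and T cosθ = mg: tanθ = ω²r/g, so ω² = g tanθ / r = g/(L cosθ).
ω = √(g/(L cosθ)) = √(9.8/(3.42 × 0.6388)) = √4.486 = 2.118 rad/s.
Period = 2π/ω = 2.967 s.

2.97 s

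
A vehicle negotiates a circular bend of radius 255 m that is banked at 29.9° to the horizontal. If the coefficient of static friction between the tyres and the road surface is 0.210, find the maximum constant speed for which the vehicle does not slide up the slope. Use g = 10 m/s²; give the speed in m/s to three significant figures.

At the maximum speed, friction acts down the slope at its limiting value f = μN. Radially (horizontal, toward centre): N sinθ + μN cosθ = mv²/r. Vertically: N cosθ − μN sinθ = mg.
Dividing: v² = r g (sinθ + μcosθ)/(cosθ − μsinθ).
sinθ + μcosθ = 0.4985 + 0.210×0.8669 = 0.6805; cosθ − μsinθ = 0.8669 − 0.210×0.4985 = 0.7622.
v² = 255 × 10.0 × 0.6805/0.7622 = 2277 m²/s², so v = 47.72 m/s.

47.7 m/s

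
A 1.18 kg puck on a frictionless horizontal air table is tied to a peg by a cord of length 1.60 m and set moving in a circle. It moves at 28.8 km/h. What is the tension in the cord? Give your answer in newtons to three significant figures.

v = 28.8 km/h = 28.8/3.6 = 8.000 m/s.
The tension is the only horizontal force, so it supplies the full centripetal force: T = m v²/r = 1.18 × (8.000)²/1.60 = 1.18 × 64.00/1.60 = 47.20 N.

47.2 N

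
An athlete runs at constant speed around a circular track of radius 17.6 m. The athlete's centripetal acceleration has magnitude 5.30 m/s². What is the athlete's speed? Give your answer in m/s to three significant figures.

a_c = v²/r ⇒ v = √(a_c · r) = √(5.30 × 17.6) = √93.28 = 9.658 m/s.

9.66 m/s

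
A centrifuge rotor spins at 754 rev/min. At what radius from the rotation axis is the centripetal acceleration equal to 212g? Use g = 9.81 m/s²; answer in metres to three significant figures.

ω = 754 rev/min × 2π/60 = 78.96 rad/s.
a_c = ω²r = 212g ⇒ r = 212 × 9.81 / (78.96)² = 2080/6234 = 0.3336 m.

0.334 m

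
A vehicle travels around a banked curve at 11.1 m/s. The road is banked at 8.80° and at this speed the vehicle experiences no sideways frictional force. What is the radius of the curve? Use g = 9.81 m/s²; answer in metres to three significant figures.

Frictionless banking: tanθ = v²/(rg), so r = v²/(g tanθ).
r = (11.1)²/(9.81 × tan 8.80°) = 123.2/(9.81 × 0.1548) = 123.2/1.519 = 81.13 m.

81.1 m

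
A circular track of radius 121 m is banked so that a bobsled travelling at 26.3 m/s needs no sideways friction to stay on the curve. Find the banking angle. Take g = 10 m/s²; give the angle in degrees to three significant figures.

With no friction, the horizontal component of the normal force provides the centripetal force: N sinθ = mv²/r, while N cosθ = mg vertically.
Dividing: tanθ = v²/(r g) = (26.3)²/(121 × 10.0) = 691.7/1210 = 0.5716.
θ = arctan(0.5716) = 29.75°.

29.8°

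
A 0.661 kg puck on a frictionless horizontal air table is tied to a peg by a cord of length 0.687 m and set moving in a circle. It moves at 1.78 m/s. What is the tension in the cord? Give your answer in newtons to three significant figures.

The tension is the only horizontal force, so it supplies the full centripetal force: T = m v²/r = 0.661 × (1.780)²/0.687 = 0.661 × 3.168/0.687 = 3.048 N.

3.05 N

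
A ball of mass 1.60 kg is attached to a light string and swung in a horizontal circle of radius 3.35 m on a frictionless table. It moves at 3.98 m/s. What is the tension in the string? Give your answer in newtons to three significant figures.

7.57 N

The tension is the only horizontal force, so it supplies the full centripetal force: T = m v²/r = 1.60 × (3.980)²/3.35 = 1.60 × 15.84/3.35 = 7.566 N.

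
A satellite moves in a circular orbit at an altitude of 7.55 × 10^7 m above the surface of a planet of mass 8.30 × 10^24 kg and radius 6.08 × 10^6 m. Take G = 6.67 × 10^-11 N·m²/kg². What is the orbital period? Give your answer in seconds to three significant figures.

r = R + h = 6.08 × 10^6 + 7.55 × 10^7 = 8.158 × 10^7 m. Gravity provides the centripetal force: G M m / r² = m v² / r ⇒ v = √(GM/r) = 2605 m/s.
T = 2πr/v = 2π × 8.158 × 10^7 / 2605 = 196800 s.

197000 s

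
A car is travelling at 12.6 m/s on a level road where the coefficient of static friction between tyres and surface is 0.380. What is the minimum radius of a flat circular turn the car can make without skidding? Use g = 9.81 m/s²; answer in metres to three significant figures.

42.6 m

At the limit, μ_s m g = m v²/r, so r_min = v²/(μ_s g) = (12.6)²/(0.380 × 9.81) = 158.8/3.728 = 42.59 m.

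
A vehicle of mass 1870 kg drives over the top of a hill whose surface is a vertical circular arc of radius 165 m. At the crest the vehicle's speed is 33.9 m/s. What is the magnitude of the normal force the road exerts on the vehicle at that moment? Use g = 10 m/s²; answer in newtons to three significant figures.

5680 N

At the crest the centripetal acceleration points downward (toward the centre of the arc), so mg − N = mv²/r.
N = m(g − v²/r) = 1870 × (10.0 − (33.9)²/165) = 1870 × (10.0 − 6.965) = 1870 × 3.035 = 5676 N.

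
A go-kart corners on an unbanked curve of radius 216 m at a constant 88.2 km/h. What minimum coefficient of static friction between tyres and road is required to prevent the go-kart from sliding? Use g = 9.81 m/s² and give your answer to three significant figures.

0.283

v = 88.2/3.6 = 24.50 m/s.
Friction provides the centripetal force: μ_s m g = m v²/r, so μ_s = v²/(g r) = (24.50)²/(9.81 × 216) = 600.2/2119 = 0.2833.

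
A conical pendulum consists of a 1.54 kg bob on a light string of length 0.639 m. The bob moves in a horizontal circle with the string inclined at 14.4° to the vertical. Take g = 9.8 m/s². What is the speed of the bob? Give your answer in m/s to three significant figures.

The radius of the circle is r = L sinθ = 0.639 × sin 14.4° = 0.1589 m.
Horizontally T sinθ = mv²/r and vertically T cosθ = mg, so tanθ = v²/(rg).
v = √(r g tanθ) = √(0.1589 × 9.8 × 0.2568) = √0.3999 = 0.6323 m/s.

0.632 m/s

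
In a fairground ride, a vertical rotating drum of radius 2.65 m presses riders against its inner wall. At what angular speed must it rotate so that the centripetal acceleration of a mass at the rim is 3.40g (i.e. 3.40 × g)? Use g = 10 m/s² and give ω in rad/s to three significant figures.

3.58 rad/s

Centripetal acceleration a_c = ω²r. Setting ω²r = 3.40g:
ω = √(3.40g / r) = √(3.40 × 10.0 / 2.65) = √12.83 = 3.582 rad/s.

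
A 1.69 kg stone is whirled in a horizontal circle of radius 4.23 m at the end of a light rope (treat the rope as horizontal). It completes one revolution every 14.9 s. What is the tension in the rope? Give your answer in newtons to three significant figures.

v = 2πr/T = 2π × 4.23/14.9 = 1.784 m/s.
The tension is the only horizontal force, so it supplies the full centripetal force: T = m v²/r = 1.69 × (1.784)²/4.23 = 1.69 × 3.182/4.23 = 1.271 N.

1.27 N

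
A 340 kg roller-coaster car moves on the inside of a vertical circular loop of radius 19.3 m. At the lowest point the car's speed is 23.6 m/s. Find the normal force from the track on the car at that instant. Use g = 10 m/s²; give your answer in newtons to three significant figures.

13200 N

At the lowest point, N points up (toward the centre) and the weight mg points down (away from the centre), so the net inward force is N − mg = mv²/r.
N = m(v²/r + g) = 340 × ((23.6)²/19.3 + 10.0) = 340 × (28.86 + 10.0) = 340 × 38.86 = 13210 N.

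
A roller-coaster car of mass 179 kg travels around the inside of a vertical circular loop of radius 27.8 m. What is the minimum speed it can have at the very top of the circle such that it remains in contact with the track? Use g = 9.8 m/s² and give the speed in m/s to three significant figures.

At the top, both weight mg and N point toward the centre: N + mg = mv²/r.
At minimum speed N → 0, so mg = mv_min²/r ⇒ v_min = √(g r) = √(9.8 × 27.8) = 16.51 m/s.

16.5 m/s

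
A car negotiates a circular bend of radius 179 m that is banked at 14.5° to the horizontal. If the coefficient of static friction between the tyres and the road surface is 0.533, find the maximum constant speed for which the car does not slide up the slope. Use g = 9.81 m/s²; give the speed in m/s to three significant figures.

40.2 m/s

At the maximum speed, friction acts down the slope at its limiting value f = μN. Radially (horizontal, toward centre): N sinθ + μN cosθ = mv²/r. Vertically: N cosθ − μN sinθ = mg.
Dividing: v² = r g (sinθ + μcosθ)/(cosθ − μsinθ).
sinθ + μcosθ = 0.2504 + 0.533×0.9681 = 0.7664; cosθ − μsinθ = 0.9681 − 0.533×0.2504 = 0.8347.
v² = 179 × 9.81 × 0.7664/0.8347 = 1612 m²/s², so v = 40.15 m/s.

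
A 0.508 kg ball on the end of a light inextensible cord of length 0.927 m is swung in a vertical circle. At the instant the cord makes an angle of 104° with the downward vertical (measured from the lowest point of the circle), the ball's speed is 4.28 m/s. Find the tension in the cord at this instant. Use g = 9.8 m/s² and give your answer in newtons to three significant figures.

8.83 N

Take the radial direction toward the centre of the circle as positive. The component of the weight along the string toward the centre is −mg cos φ (φ measured from the bottom), so Newton's second law along the string gives T − mg cos φ = m v²/r.
cos 104° = -0.2419, so T = m(v²/r + g cos φ) = 0.508 × ((4.28)²/0.927 + 9.8 × -0.2419) = 0.508 × (19.76 + (-2.371)) = 0.508 × 17.39 = 8.834 N.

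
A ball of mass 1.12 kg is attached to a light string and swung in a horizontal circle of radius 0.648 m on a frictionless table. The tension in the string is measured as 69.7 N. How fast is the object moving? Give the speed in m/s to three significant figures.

6.35 m/s

T = m v²/r ⇒ v = √(T r / m) = √(69.7 × 0.648 / 1.12) = √40.33 = 6.350 m/s.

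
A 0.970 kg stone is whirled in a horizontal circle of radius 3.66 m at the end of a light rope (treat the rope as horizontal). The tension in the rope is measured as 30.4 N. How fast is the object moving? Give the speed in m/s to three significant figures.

T = m v²/r ⇒ v = √(T r / m) = √(30.4 × 3.66 / 0.970) = √114.7 = 10.71 m/s.

10.7 m/s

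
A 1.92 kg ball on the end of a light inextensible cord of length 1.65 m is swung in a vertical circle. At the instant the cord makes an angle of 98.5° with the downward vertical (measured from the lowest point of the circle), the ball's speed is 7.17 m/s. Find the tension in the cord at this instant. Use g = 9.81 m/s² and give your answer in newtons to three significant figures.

Take the radial direction toward the centre of the circle as positive. The component of the weight along the string toward the centre is −mg cos φ (φ measured from the bottom), so Newton's second law along the string gives T − mg cos φ = m v²/r.
cos 98.5° = -0.1478, so T = m(v²/r + g cos φ) = 1.92 × ((7.17)²/1.65 + 9.81 × -0.1478) = 1.92 × (31.16 + (-1.450)) = 1.92 × 29.71 = 57.04 N.

57.0 N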